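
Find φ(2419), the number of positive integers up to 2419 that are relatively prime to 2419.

Factor: 2419 = 41 · 59.
φ(2419) = (41−1) · (59−1) = 40 · 58 = 2320.

2320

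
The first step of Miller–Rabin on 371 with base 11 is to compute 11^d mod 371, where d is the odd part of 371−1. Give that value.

371 − 1 = 370 = 2^1 · 185, so d = 185.
11^1 ≡ 11 (mod 371)
11^2 ≡ 11^2 = 121 ≡ 121 (mod 371)
11^4 ≡ 121^2 = 14641 ≡ 172 (mod 371)
11^8 ≡ 172^2 = 29584 ≡ 275 (mod 371)
11^16 ≡ 275^2 = 75625 ≡ 312 (mod 371)
11^32 ≡ 312^2 = 97344 ≡ 142 (mod 371)
11^64 ≡ 142^2 = 20164 ≡ 130 (mod 371)
11^128 ≡ 130^2 = 16900 ≡ 205 (mod 371)
185 = 128 + 32 + 16 + 8 + 1 in binary powers of 2.
So 11^185 ≡ 205 · 142 · 312 · 275 · 11 ≡ 324 (mod 371).
Squaring chain: 324; never reaches −1, so base 11 is a Miller–Rabin witness that 371 is composite.

324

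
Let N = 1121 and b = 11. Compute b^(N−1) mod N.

980

11^1 ≡ 11 (mod 1121)
11^2 ≡ 11^2 = 121 ≡ 121 (mod 1121)
11^4 ≡ 121^2 = 14641 ≡ 68 (mod 1121)
11^8 ≡ 68^2 = 4624 ≡ 140 (mod 1121)
11^16 ≡ 140^2 = 19600 ≡ 543 (mod 1121)
11^32 ≡ 543^2 = 294849 ≡ 26 (mod 1121)
11^64 ≡ 26^2 = 676 ≡ 676 (mod 1121)
11^128 ≡ 676^2 = 456976 ≡ 729 (mod 1121)
11^256 ≡ 729^2 = 531441 ≡ 87 (mod 1121)
11^512 ≡ 87^2 = 7569 ≡ 843 (mod 1121)
11^1024 ≡ 843^2 = 710649 ≡ 1056 (mod 1121)
1120 = 1024 + 64 + 32 in binary powers of 2.
So 11^1120 ≡ 1056 · 676 · 26 ≡ 980 (mod 1121).
Since 980 ≠ 1, base 11 is a Fermat witness: 1121 is composite.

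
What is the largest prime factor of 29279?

67

29279 = 19 · 1541
1541 = 23 · 67
67 is prime.
So 29279 = 19 · 23 · 67; the largest prime factor is 67.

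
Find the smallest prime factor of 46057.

46057 is odd.
Digit sum 22, not divisible by 3.
Ends in 7: not divisible by 5.
7: 46057 = 7·6579 + 4
11: 46057 = 11·4187

11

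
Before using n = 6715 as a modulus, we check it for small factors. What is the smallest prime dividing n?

6715 is odd.
Digit sum 19, not divisible by 3.
Ends in 5: divisible by 5.

5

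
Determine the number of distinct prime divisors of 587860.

587860 = 2^2 · 146965
146965 = 5 · 29393
29393 = 7 · 4199
4199 = 13 · 323
323 = 17 · 19
587860 = 2^2 · 5 · 7 · 13 · 17 · 19, which has 6 distinct prime factors.

6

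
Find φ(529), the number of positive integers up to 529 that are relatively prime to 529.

506

Factor: 529 = 23^2.
φ(529) = 23^1·(23−1) = 506.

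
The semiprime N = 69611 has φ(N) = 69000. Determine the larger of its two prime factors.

461

φ(n) = (p−1)(q−1) = n − (p+q) + 1, so p + q = 69611 − 69000 + 1 = 612.
p and q are the roots of t² − 612t + 69611 = 0.
Discriminant: 612² − 4·69611 = 374544 − 278444 = 96100; √96100 = 310.
q = (612 − 310)/2 = 151, p = (612 + 310)/2 = 461.
Check: 151 · 461 = 69611.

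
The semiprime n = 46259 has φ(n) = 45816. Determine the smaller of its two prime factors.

167

φ(n) = (p−1)(q−1) = n − (p+q) + 1, so p + q = 46259 − 45816 + 1 = 444.
p and q are the roots of t² − 444t + 46259 = 0.
Discriminant: 444² − 4·46259 = 197136 − 185036 = 12100; √12100 = 110.
q = (444 − 110)/2 = 167, p = (444 + 110)/2 = 277.
Check: 167 · 277 = 46259.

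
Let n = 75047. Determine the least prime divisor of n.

7

75047 is odd.
Digit sum 23, not divisible by 3.
Ends in 7: not divisible by 5.
7: 75047 = 7·10721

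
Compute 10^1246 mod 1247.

608

10^1 ≡ 10 (mod 1247)
10^2 ≡ 10^2 = 100 ≡ 100 (mod 1247)
10^4 ≡ 100^2 = 10000 ≡ 24 (mod 1247)
10^8 ≡ 24^2 = 576 ≡ 576 (mod 1247)
10^16 ≡ 576^2 = 331776 ≡ 74 (mod 1247)
10^32 ≡ 74^2 = 5476 ≡ 488 (mod 1247)
10^64 ≡ 488^2 = 238144 ≡ 1214 (mod 1247)
10^128 ≡ 1214^2 = 1473796 ≡ 1089 (mod 1247)
10^256 ≡ 1089^2 = 1185921 ≡ 24 (mod 1247)
10^512 ≡ 24^2 = 576 ≡ 576 (mod 1247)
10^1024 ≡ 576^2 = 331776 ≡ 74 (mod 1247)
1246 = 1024 + 128 + 64 + 16 + 8 + 4 + 2 in binary powers of 2.
So 10^1246 ≡ 74 · 1089 · 1214 · 74 · 576 · 24 · 100 ≡ 608 (mod 1247).
Since 608 ≠ 1, base 10 is a Fermat witness: 1247 is composite.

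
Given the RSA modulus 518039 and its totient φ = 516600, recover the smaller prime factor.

φ(n) = (p−1)(q−1) = n − (p+q) + 1, so p + q = 518039 − 516600 + 1 = 1440.
p and q are the roots of t² − 1440t + 518039 = 0.
Discriminant: 1440² − 4·518039 = 2073600 − 2072156 = 1444; √1444 = 38.
q = (1440 − 38)/2 = 701, p = (1440 + 38)/2 = 739.
Check: 701 · 739 = 518039.

701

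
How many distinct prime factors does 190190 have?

6

190190 = 2 · 95095
95095 = 5 · 19019
19019 = 7 · 2717
2717 = 11 · 247
247 = 13 · 19
190190 = 2 · 5 · 7 · 11 · 13 · 19, which has 6 distinct prime factors.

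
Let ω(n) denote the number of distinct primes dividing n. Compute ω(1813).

1813 = 7^2 · 37
1813 = 7^2 · 37, which has 2 distinct prime factors.

2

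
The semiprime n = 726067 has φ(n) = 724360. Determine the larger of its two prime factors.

911

φ(n) = (p−1)(q−1) = n − (p+q) + 1, so p + q = 726067 − 724360 + 1 = 1708.
p and q are the roots of t² − 1708t + 726067 = 0.
Discriminant: 1708² − 4·726067 = 2917264 − 2904268 = 12996; √12996 = 114.
q = (1708 − 114)/2 = 797, p = (1708 + 114)/2 = 911.
Check: 797 · 911 = 726067.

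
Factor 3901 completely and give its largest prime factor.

83

3901 = 47 · 83
83 is prime.
So 3901 = 47 · 83; the largest prime factor is 83.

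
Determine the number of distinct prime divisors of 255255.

6

255255 = 3 · 85085
85085 = 5 · 17017
17017 = 7 · 2431
2431 = 11 · 221
221 = 13 · 17
255255 = 3 · 5 · 7 · 11 · 13 · 17, which has 6 distinct prime factors.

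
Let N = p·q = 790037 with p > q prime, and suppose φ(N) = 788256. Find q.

829

φ(n) = (p−1)(q−1) = n − (p+q) + 1, so p + q = 790037 − 788256 + 1 = 1782.
p and q are the roots of t² − 1782t + 790037 = 0.
Discriminant: 1782² − 4·790037 = 3175524 − 3160148 = 15376; √15376 = 124.
q = (1782 − 124)/2 = 829, p = (1782 + 124)/2 = 953.
Check: 829 · 953 = 790037.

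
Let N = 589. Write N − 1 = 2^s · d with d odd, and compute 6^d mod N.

216

589 − 1 = 588 = 2^2 · 147, so d = 147.
6^1 ≡ 6 (mod 589)
6^2 ≡ 6^2 = 36 ≡ 36 (mod 589)
6^4 ≡ 36^2 = 1296 ≡ 118 (mod 589)
6^8 ≡ 118^2 = 13924 ≡ 377 (mod 589)
6^16 ≡ 377^2 = 142129 ≡ 180 (mod 589)
6^32 ≡ 180^2 = 32400 ≡ 5 (mod 589)
6^64 ≡ 5^2 = 25 ≡ 25 (mod 589)
6^128 ≡ 25^2 = 625 ≡ 36 (mod 589)
147 = 128 + 16 + 2 + 1 in binary powers of 2.
So 6^147 ≡ 36 · 180 · 36 · 6 ≡ 216 (mod 589).
Squaring chain: 216 → 125; never reaches −1, so base 6 is a Miller–Rabin witness that 589 is composite.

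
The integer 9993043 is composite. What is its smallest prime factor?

9993043 is odd.
Digit sum 37, not divisible by 3.
Ends in 3: not divisible by 5.
7: 9993043 = 7·1427577 + 4
11: 9993043 = 11·908458 + 5
13: 9993043 = 13·768695 + 8
17: 9993043 = 17·587826 + 1
19: 9993043 = 19·525949 + 12
23: 9993043 = 23·434480 + 3
29: 9993043 = 29·344587 + 20
31: 9993043 = 31·322356 + 7
37: 9993043 = 37·270082 + 9
41: 9993043 = 41·243732 + 31
43: 9993043 = 43·232396 + 15
47: 9993043 = 47·212617 + 44
53: 9993043 = 53·188547 + 52
59: 9993043 = 59·169373 + 36
61: 9993043 = 61·163820 + 23
67: 9993043 = 67·149149 + 60
71: 9993043 = 71·140747 + 6
73: 9993043 = 73·136891

73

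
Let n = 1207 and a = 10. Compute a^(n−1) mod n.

1080

10^1 ≡ 10 (mod 1207)
10^2 ≡ 10^2 = 100 ≡ 100 (mod 1207)
10^4 ≡ 100^2 = 10000 ≡ 344 (mod 1207)
10^8 ≡ 344^2 = 118336 ≡ 50 (mod 1207)
10^16 ≡ 50^2 = 2500 ≡ 86 (mod 1207)
10^32 ≡ 86^2 = 7396 ≡ 154 (mod 1207)
10^64 ≡ 154^2 = 23716 ≡ 783 (mod 1207)
10^128 ≡ 783^2 = 613089 ≡ 1140 (mod 1207)
10^256 ≡ 1140^2 = 1299600 ≡ 868 (mod 1207)
10^512 ≡ 868^2 = 753424 ≡ 256 (mod 1207)
10^1024 ≡ 256^2 = 65536 ≡ 358 (mod 1207)
1206 = 1024 + 128 + 32 + 16 + 4 + 2 in binary powers of 2.
So 10^1206 ≡ 358 · 1140 · 154 · 86 · 344 · 100 ≡ 1080 (mod 1207).
Since 1080 ≠ 1, base 10 is a Fermat witness: 1207 is composite.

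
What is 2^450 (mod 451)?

2^1 ≡ 2 (mod 451)
2^2 ≡ 2^2 = 4 ≡ 4 (mod 451)
2^4 ≡ 4^2 = 16 ≡ 16 (mod 451)
2^8 ≡ 16^2 = 256 ≡ 256 (mod 451)
2^16 ≡ 256^2 = 65536 ≡ 141 (mod 451)
2^32 ≡ 141^2 = 19881 ≡ 37 (mod 451)
2^64 ≡ 37^2 = 1369 ≡ 16 (mod 451)
2^128 ≡ 16^2 = 256 ≡ 256 (mod 451)
2^256 ≡ 256^2 = 65536 ≡ 141 (mod 451)
450 = 256 + 128 + 64 + 2 in binary powers of 2.
So 2^450 ≡ 141 · 256 · 16 · 4 ≡ 122 (mod 451).
Since 122 ≠ 1, base 2 is a Fermat witness: 451 is composite.

122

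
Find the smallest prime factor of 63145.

5

63145 is odd.
Digit sum 19, not divisible by 3.
Ends in 5: divisible by 5.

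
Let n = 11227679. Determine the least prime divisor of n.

53

11227679 is odd.
Digit sum 35, not divisible by 3.
Ends in 9: not divisible by 5.
7: 11227679 = 7·1603954 + 1
11: 11227679 = 11·1020698 + 1
13: 11227679 = 13·863667 + 8
17: 11227679 = 17·660451 + 12
19: 11227679 = 19·590930 + 9
23: 11227679 = 23·488159 + 22
29: 11227679 = 29·387161 + 10
31: 11227679 = 31·362183 + 6
37: 11227679 = 37·303450 + 29
41: 11227679 = 41·273845 + 34
43: 11227679 = 43·261108 + 35
47: 11227679 = 47·238886 + 37
53: 11227679 = 53·211843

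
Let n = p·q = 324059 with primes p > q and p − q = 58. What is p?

599

Since p = q + 58, we have 324059 = q(q + 58), so q² + 58q − 324059 = 0.
Discriminant: 58² + 4·324059 = 3364 + 1296236 = 1299600; √1299600 = 1140.
q = (−58 + 1140)/2 = 541, and p = q + 58 = 599.
Check: 541 · 599 = 324059.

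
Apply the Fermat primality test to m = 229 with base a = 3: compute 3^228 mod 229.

1

3^1 ≡ 3 (mod 229)
3^2 ≡ 3^2 = 9 ≡ 9 (mod 229)
3^4 ≡ 9^2 = 81 ≡ 81 (mod 229)
3^8 ≡ 81^2 = 6561 ≡ 149 (mod 229)
3^16 ≡ 149^2 = 22201 ≡ 217 (mod 229)
3^32 ≡ 217^2 = 47089 ≡ 144 (mod 229)
3^64 ≡ 144^2 = 20736 ≡ 126 (mod 229)
3^128 ≡ 126^2 = 15876 ≡ 75 (mod 229)
228 = 128 + 64 + 32 + 4 in binary powers of 2.
So 3^228 ≡ 75 · 126 · 144 · 81 ≡ 1 (mod 229).
Since the result is 1, base 3 gives no evidence that 229 is composite.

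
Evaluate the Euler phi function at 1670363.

1622880

Factor: 1670363 = 61 · 139 · 197.
φ(1670363) = (61−1) · (139−1) · (197−1) = 60 · 138 · 196 = 1622880.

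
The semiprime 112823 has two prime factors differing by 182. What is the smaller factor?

Since p = q + 182, we have 112823 = q(q + 182), so q² + 182q − 112823 = 0.
Discriminant: 182² + 4·112823 = 33124 + 451292 = 484416; √484416 = 696.
q = (−182 + 696)/2 = 257, and p = q + 182 = 439.
Check: 257 · 439 = 112823.

257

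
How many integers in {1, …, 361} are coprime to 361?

Factor: 361 = 19^2.
φ(361) = 19^1·(19−1) = 342.

342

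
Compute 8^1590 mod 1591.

8^1 ≡ 8 (mod 1591)
8^2 ≡ 8^2 = 64 ≡ 64 (mod 1591)
8^4 ≡ 64^2 = 4096 ≡ 914 (mod 1591)
8^8 ≡ 914^2 = 835396 ≡ 121 (mod 1591)
8^16 ≡ 121^2 = 14641 ≡ 322 (mod 1591)
8^32 ≡ 322^2 = 103684 ≡ 269 (mod 1591)
8^64 ≡ 269^2 = 72361 ≡ 766 (mod 1591)
8^128 ≡ 766^2 = 586756 ≡ 1268 (mod 1591)
8^256 ≡ 1268^2 = 1607824 ≡ 914 (mod 1591)
8^512 ≡ 914^2 = 835396 ≡ 121 (mod 1591)
8^1024 ≡ 121^2 = 14641 ≡ 322 (mod 1591)
1590 = 1024 + 512 + 32 + 16 + 4 + 2 in binary powers of 2.
So 8^1590 ≡ 322 · 121 · 269 · 322 · 914 · 64 ≡ 1368 (mod 1591).
Since 1368 ≠ 1, base 8 is a Fermat witness: 1591 is composite.

1368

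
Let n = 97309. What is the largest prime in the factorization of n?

97309 = 31 · 3139
3139 = 43 · 73
73 is prime.
So 97309 = 31 · 43 · 73; the largest prime factor is 73.

73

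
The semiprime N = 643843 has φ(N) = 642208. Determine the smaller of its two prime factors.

659

φ(n) = (p−1)(q−1) = n − (p+q) + 1, so p + q = 643843 − 642208 + 1 = 1636.
p and q are the roots of t² − 1636t + 643843 = 0.
Discriminant: 1636² − 4·643843 = 2676496 − 2575372 = 101124; √101124 = 318.
q = (1636 − 318)/2 = 659, p = (1636 + 318)/2 = 977.
Check: 659 · 977 = 643843.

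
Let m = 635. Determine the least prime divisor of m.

5

635 is odd.
Digit sum 14, not divisible by 3.
Ends in 5: divisible by 5.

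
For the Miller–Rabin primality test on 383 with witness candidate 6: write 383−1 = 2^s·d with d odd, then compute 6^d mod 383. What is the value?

383 − 1 = 382 = 2^1 · 191, so d = 191.
6^1 ≡ 6 (mod 383)
6^2 ≡ 6^2 = 36 ≡ 36 (mod 383)
6^4 ≡ 36^2 = 1296 ≡ 147 (mod 383)
6^8 ≡ 147^2 = 21609 ≡ 161 (mod 383)
6^16 ≡ 161^2 = 25921 ≡ 260 (mod 383)
6^32 ≡ 260^2 = 67600 ≡ 192 (mod 383)
6^64 ≡ 192^2 = 36864 ≡ 96 (mod 383)
6^128 ≡ 96^2 = 9216 ≡ 24 (mod 383)
191 = 128 + 32 + 16 + 8 + 4 + 2 + 1 in binary powers of 2.
So 6^191 ≡ 24 · 192 · 260 · 161 · 147 · 36 · 6 ≡ 1 (mod 383).
Since 6^d ≡ 1 (mod 383), base 6 does not prove 383 composite.

1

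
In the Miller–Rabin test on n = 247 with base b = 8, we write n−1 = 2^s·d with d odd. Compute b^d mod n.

247 − 1 = 246 = 2^1 · 123, so d = 123.
8^1 ≡ 8 (mod 247)
8^2 ≡ 8^2 = 64 ≡ 64 (mod 247)
8^4 ≡ 64^2 = 4096 ≡ 144 (mod 247)
8^8 ≡ 144^2 = 20736 ≡ 235 (mod 247)
8^16 ≡ 235^2 = 55225 ≡ 144 (mod 247)
8^32 ≡ 144^2 = 20736 ≡ 235 (mod 247)
8^64 ≡ 235^2 = 55225 ≡ 144 (mod 247)
123 = 64 + 32 + 16 + 8 + 2 + 1 in binary powers of 2.
So 8^123 ≡ 144 · 235 · 144 · 235 · 64 · 8 ≡ 18 (mod 247).
Squaring chain: 18; never reaches −1, so base 8 is a Miller–Rabin witness that 247 is composite.

18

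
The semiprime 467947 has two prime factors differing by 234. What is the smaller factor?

Since p = q + 234, we have 467947 = q(q + 234), so q² + 234q − 467947 = 0.
Discriminant: 234² + 4·467947 = 54756 + 1871788 = 1926544; √1926544 = 1388.
q = (−234 + 1388)/2 = 577, and p = q + 234 = 811.
Check: 577 · 811 = 467947.

577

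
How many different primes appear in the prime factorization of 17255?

17255 = 5 · 3451
3451 = 7 · 493
493 = 17 · 29
17255 = 5 · 7 · 17 · 29, which has 4 distinct prime factors.

4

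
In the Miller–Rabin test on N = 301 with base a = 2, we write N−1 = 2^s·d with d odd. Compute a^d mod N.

301 − 1 = 300 = 2^2 · 75, so d = 75.
2^1 ≡ 2 (mod 301)
2^2 ≡ 2^2 = 4 ≡ 4 (mod 301)
2^4 ≡ 4^2 = 16 ≡ 16 (mod 301)
2^8 ≡ 16^2 = 256 ≡ 256 (mod 301)
2^16 ≡ 256^2 = 65536 ≡ 219 (mod 301)
2^32 ≡ 219^2 = 47961 ≡ 102 (mod 301)
2^64 ≡ 102^2 = 10404 ≡ 170 (mod 301)
75 = 64 + 8 + 2 + 1 in binary powers of 2.
So 2^75 ≡ 170 · 256 · 4 · 2 ≡ 204 (mod 301).
Squaring chain: 204 → 78; never reaches −1, so base 2 is a Miller–Rabin witness that 301 is composite.

204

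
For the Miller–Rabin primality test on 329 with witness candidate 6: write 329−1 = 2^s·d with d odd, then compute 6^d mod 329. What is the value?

244

329 − 1 = 328 = 2^3 · 41, so d = 41.
6^1 ≡ 6 (mod 329)
6^2 ≡ 6^2 = 36 ≡ 36 (mod 329)
6^4 ≡ 36^2 = 1296 ≡ 309 (mod 329)
6^8 ≡ 309^2 = 95481 ≡ 71 (mod 329)
6^16 ≡ 71^2 = 5041 ≡ 106 (mod 329)
6^32 ≡ 106^2 = 11236 ≡ 50 (mod 329)
41 = 32 + 8 + 1 in binary powers of 2.
So 6^41 ≡ 50 · 71 · 6 ≡ 244 (mod 329).
Squaring chain: 244 → 316 → 169; never reaches −1, so base 6 is a Miller–Rabin witness that 329 is composite.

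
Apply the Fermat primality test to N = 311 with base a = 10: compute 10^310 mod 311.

10^1 ≡ 10 (mod 311)
10^2 ≡ 10^2 = 100 ≡ 100 (mod 311)
10^4 ≡ 100^2 = 10000 ≡ 48 (mod 311)
10^8 ≡ 48^2 = 2304 ≡ 127 (mod 311)
10^16 ≡ 127^2 = 16129 ≡ 268 (mod 311)
10^32 ≡ 268^2 = 71824 ≡ 294 (mod 311)
10^64 ≡ 294^2 = 86436 ≡ 289 (mod 311)
10^128 ≡ 289^2 = 83521 ≡ 173 (mod 311)
10^256 ≡ 173^2 = 29929 ≡ 73 (mod 311)
310 = 256 + 32 + 16 + 4 + 2 in binary powers of 2.
So 10^310 ≡ 73 · 294 · 268 · 48 · 100 ≡ 1 (mod 311).
Since the result is 1, base 10 gives no evidence that 311 is composite.

1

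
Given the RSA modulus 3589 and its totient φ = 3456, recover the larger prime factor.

97

φ(n) = (p−1)(q−1) = n − (p+q) + 1, so p + q = 3589 − 3456 + 1 = 134.
p and q are the roots of t² − 134t + 3589 = 0.
Discriminant: 134² − 4·3589 = 17956 − 14356 = 3600; √3600 = 60.
q = (134 − 60)/2 = 37, p = (134 + 60)/2 = 97.
Check: 37 · 97 = 3589.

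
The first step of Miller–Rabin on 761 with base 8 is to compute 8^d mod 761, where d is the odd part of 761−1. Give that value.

761 − 1 = 760 = 2^3 · 95, so d = 95.
8^1 ≡ 8 (mod 761)
8^2 ≡ 8^2 = 64 ≡ 64 (mod 761)
8^4 ≡ 64^2 = 4096 ≡ 291 (mod 761)
8^8 ≡ 291^2 = 84681 ≡ 210 (mod 761)
8^16 ≡ 210^2 = 44100 ≡ 723 (mod 761)
8^32 ≡ 723^2 = 522729 ≡ 683 (mod 761)
8^64 ≡ 683^2 = 466489 ≡ 757 (mod 761)
95 = 64 + 16 + 8 + 4 + 2 + 1 in binary powers of 2.
So 8^95 ≡ 757 · 723 · 210 · 291 · 64 · 8 ≡ 39 (mod 761).
Squaring chain: 39 → 760 → 1; reaches −1, so base 8 does not prove 761 composite.

39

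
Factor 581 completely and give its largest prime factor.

581 = 7 · 83
83 is prime.
So 581 = 7 · 83; the largest prime factor is 83.

83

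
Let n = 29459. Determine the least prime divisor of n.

89

29459 is odd.
Digit sum 29, not divisible by 3.
Ends in 9: not divisible by 5.
7: 29459 = 7·4208 + 3
11: 29459 = 11·2678 + 1
13: 29459 = 13·2266 + 1
17: 29459 = 17·1732 + 15
19: 29459 = 19·1550 + 9
23: 29459 = 23·1280 + 19
29: 29459 = 29·1015 + 24
31: 29459 = 31·950 + 9
37: 29459 = 37·796 + 7
41: 29459 = 41·718 + 21
43: 29459 = 43·685 + 4
47: 29459 = 47·626 + 37
53: 29459 = 53·555 + 44
59: 29459 = 59·499 + 18
61: 29459 = 61·482 + 57
67: 29459 = 67·439 + 46
71: 29459 = 71·414 + 65
73: 29459 = 73·403 + 40
79: 29459 = 79·372 + 71
83: 29459 = 83·354 + 77
89: 29459 = 89·331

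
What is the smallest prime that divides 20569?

20569 is odd.
Digit sum 22, not divisible by 3.
Ends in 9: not divisible by 5.
7: 20569 = 7·2938 + 3
11: 20569 = 11·1869 + 10
13: 20569 = 13·1582 + 3
17: 20569 = 17·1209 + 16
19: 20569 = 19·1082 + 11
23: 20569 = 23·894 + 7
29: 20569 = 29·709 + 8
31: 20569 = 31·663 + 16
37: 20569 = 37·555 + 34
41: 20569 = 41·501 + 28
43: 20569 = 43·478 + 15
47: 20569 = 47·437 + 30
53: 20569 = 53·388 + 5
59: 20569 = 59·348 + 37
61: 20569 = 61·337 + 12
67: 20569 = 67·307

67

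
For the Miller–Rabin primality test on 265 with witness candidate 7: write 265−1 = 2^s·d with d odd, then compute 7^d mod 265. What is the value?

82

265 − 1 = 264 = 2^3 · 33, so d = 33.
7^1 ≡ 7 (mod 265)
7^2 ≡ 7^2 = 49 ≡ 49 (mod 265)
7^4 ≡ 49^2 = 2401 ≡ 16 (mod 265)
7^8 ≡ 16^2 = 256 ≡ 256 (mod 265)
7^16 ≡ 256^2 = 65536 ≡ 81 (mod 265)
7^32 ≡ 81^2 = 6561 ≡ 201 (mod 265)
33 = 32 + 1 in binary powers of 2.
So 7^33 ≡ 201 · 7 ≡ 82 (mod 265).
Squaring chain: 82 → 99 → 261; never reaches −1, so base 7 is a Miller–Rabin witness that 265 is composite.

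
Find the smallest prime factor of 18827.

67

18827 is odd.
Digit sum 26, not divisible by 3.
Ends in 7: not divisible by 5.
7: 18827 = 7·2689 + 4
11: 18827 = 11·1711 + 6
13: 18827 = 13·1448 + 3
17: 18827 = 17·1107 + 8
19: 18827 = 19·990 + 17
23: 18827 = 23·818 + 13
29: 18827 = 29·649 + 6
31: 18827 = 31·607 + 10
37: 18827 = 37·508 + 31
41: 18827 = 41·459 + 8
43: 18827 = 43·437 + 36
47: 18827 = 47·400 + 27
53: 18827 = 53·355 + 12
59: 18827 = 59·319 + 6
61: 18827 = 61·308 + 39
67: 18827 = 67·281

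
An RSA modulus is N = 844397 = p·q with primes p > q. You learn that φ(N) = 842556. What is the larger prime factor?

φ(n) = (p−1)(q−1) = n − (p+q) + 1, so p + q = 844397 − 842556 + 1 = 1842.
p and q are the roots of t² − 1842t + 844397 = 0.
Discriminant: 1842² − 4·844397 = 3392964 − 3377588 = 15376; √15376 = 124.
q = (1842 − 124)/2 = 859, p = (1842 + 124)/2 = 983.
Check: 859 · 983 = 844397.

983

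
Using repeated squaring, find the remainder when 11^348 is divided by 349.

11^1 ≡ 11 (mod 349)
11^2 ≡ 11^2 = 121 ≡ 121 (mod 349)
11^4 ≡ 121^2 = 14641 ≡ 332 (mod 349)
11^8 ≡ 332^2 = 110224 ≡ 289 (mod 349)
11^16 ≡ 289^2 = 83521 ≡ 110 (mod 349)
11^32 ≡ 110^2 = 12100 ≡ 234 (mod 349)
11^64 ≡ 234^2 = 54756 ≡ 312 (mod 349)
11^128 ≡ 312^2 = 97344 ≡ 322 (mod 349)
11^256 ≡ 322^2 = 103684 ≡ 31 (mod 349)
348 = 256 + 64 + 16 + 8 + 4 in binary powers of 2.
So 11^348 ≡ 31 · 312 · 110 · 289 · 332 ≡ 1 (mod 349).
Since the result is 1, base 11 gives no evidence that 349 is composite.

1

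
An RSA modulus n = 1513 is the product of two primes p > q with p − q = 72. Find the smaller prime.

17

Since p = q + 72, we have 1513 = q(q + 72), so q² + 72q − 1513 = 0.
Discriminant: 72² + 4·1513 = 5184 + 6052 = 11236; √11236 = 106.
q = (−72 + 106)/2 = 17, and p = q + 72 = 89.
Check: 17 · 89 = 1513.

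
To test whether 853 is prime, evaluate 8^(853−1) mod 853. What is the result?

8^1 ≡ 8 (mod 853)
8^2 ≡ 8^2 = 64 ≡ 64 (mod 853)
8^4 ≡ 64^2 = 4096 ≡ 684 (mod 853)
8^8 ≡ 684^2 = 467856 ≡ 412 (mod 853)
8^16 ≡ 412^2 = 169744 ≡ 850 (mod 853)
8^32 ≡ 850^2 = 722500 ≡ 9 (mod 853)
8^64 ≡ 9^2 = 81 ≡ 81 (mod 853)
8^128 ≡ 81^2 = 6561 ≡ 590 (mod 853)
8^256 ≡ 590^2 = 348100 ≡ 76 (mod 853)
8^512 ≡ 76^2 = 5776 ≡ 658 (mod 853)
852 = 512 + 256 + 64 + 16 + 4 in binary powers of 2.
So 8^852 ≡ 658 · 76 · 81 · 850 · 684 ≡ 1 (mod 853).
Since the result is 1, base 8 gives no evidence that 853 is composite.

1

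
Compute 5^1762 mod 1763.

5^1 ≡ 5 (mod 1763)
5^2 ≡ 5^2 = 25 ≡ 25 (mod 1763)
5^4 ≡ 25^2 = 625 ≡ 625 (mod 1763)
5^8 ≡ 625^2 = 390625 ≡ 1002 (mod 1763)
5^16 ≡ 1002^2 = 1004004 ≡ 857 (mod 1763)
5^32 ≡ 857^2 = 734449 ≡ 1041 (mod 1763)
5^64 ≡ 1041^2 = 1083681 ≡ 1199 (mod 1763)
5^128 ≡ 1199^2 = 1437601 ≡ 756 (mod 1763)
5^256 ≡ 756^2 = 571536 ≡ 324 (mod 1763)
5^512 ≡ 324^2 = 104976 ≡ 959 (mod 1763)
5^1024 ≡ 959^2 = 919681 ≡ 1158 (mod 1763)
1762 = 1024 + 512 + 128 + 64 + 32 + 2 in binary powers of 2.
So 5^1762 ≡ 1158 · 959 · 756 · 1199 · 1041 · 25 ≡ 1665 (mod 1763).
Since 1665 ≠ 1, base 5 is a Fermat witness: 1763 is composite.

1665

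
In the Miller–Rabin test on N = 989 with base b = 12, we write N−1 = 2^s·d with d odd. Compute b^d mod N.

989 − 1 = 988 = 2^2 · 247, so d = 247.
12^1 ≡ 12 (mod 989)
12^2 ≡ 12^2 = 144 ≡ 144 (mod 989)
12^4 ≡ 144^2 = 20736 ≡ 956 (mod 989)
12^8 ≡ 956^2 = 913936 ≡ 100 (mod 989)
12^16 ≡ 100^2 = 10000 ≡ 110 (mod 989)
12^32 ≡ 110^2 = 12100 ≡ 232 (mod 989)
12^64 ≡ 232^2 = 53824 ≡ 418 (mod 989)
12^128 ≡ 418^2 = 174724 ≡ 660 (mod 989)
247 = 128 + 64 + 32 + 16 + 4 + 2 + 1 in binary powers of 2.
So 12^247 ≡ 660 · 418 · 232 · 110 · 956 · 144 · 12 ≡ 363 (mod 989).
Squaring chain: 363 → 232; never reaches −1, so base 12 is a Miller–Rabin witness that 989 is composite.

363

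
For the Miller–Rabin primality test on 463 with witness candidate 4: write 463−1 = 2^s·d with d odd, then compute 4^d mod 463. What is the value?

463 − 1 = 462 = 2^1 · 231, so d = 231.
4^1 ≡ 4 (mod 463)
4^2 ≡ 4^2 = 16 ≡ 16 (mod 463)
4^4 ≡ 16^2 = 256 ≡ 256 (mod 463)
4^8 ≡ 256^2 = 65536 ≡ 253 (mod 463)
4^16 ≡ 253^2 = 64009 ≡ 115 (mod 463)
4^32 ≡ 115^2 = 13225 ≡ 261 (mod 463)
4^64 ≡ 261^2 = 68121 ≡ 60 (mod 463)
4^128 ≡ 60^2 = 3600 ≡ 359 (mod 463)
231 = 128 + 64 + 32 + 4 + 2 + 1 in binary powers of 2.
So 4^231 ≡ 359 · 60 · 261 · 256 · 16 · 4 ≡ 1 (mod 463).
Since 4^d ≡ 1 (mod 463), base 4 does not prove 463 composite.

1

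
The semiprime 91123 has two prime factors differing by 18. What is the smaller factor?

293

Since p = q + 18, we have 91123 = q(q + 18), so q² + 18q − 91123 = 0.
Discriminant: 18² + 4·91123 = 324 + 364492 = 364816; √364816 = 604.
q = (−18 + 604)/2 = 293, and p = q + 18 = 311.
Check: 293 · 311 = 91123.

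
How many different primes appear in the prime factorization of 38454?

38454 = 2 · 19227
19227 = 3 · 6409
6409 = 13 · 493
493 = 17 · 29
38454 = 2 · 3 · 13 · 17 · 29, which has 5 distinct prime factors.

5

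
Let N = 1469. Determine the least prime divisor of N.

1469 is odd.
Digit sum 20, not divisible by 3.
Ends in 9: not divisible by 5.
7: 1469 = 7·209 + 6
11: 1469 = 11·133 + 6
13: 1469 = 13·113

13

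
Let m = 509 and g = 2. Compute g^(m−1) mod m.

1

2^1 ≡ 2 (mod 509)
2^2 ≡ 2^2 = 4 ≡ 4 (mod 509)
2^4 ≡ 4^2 = 16 ≡ 16 (mod 509)
2^8 ≡ 16^2 = 256 ≡ 256 (mod 509)
2^16 ≡ 256^2 = 65536 ≡ 384 (mod 509)
2^32 ≡ 384^2 = 147456 ≡ 355 (mod 509)
2^64 ≡ 355^2 = 126025 ≡ 302 (mod 509)
2^128 ≡ 302^2 = 91204 ≡ 93 (mod 509)
2^256 ≡ 93^2 = 8649 ≡ 505 (mod 509)
508 = 256 + 128 + 64 + 32 + 16 + 8 + 4 in binary powers of 2.
So 2^508 ≡ 505 · 93 · 302 · 355 · 384 · 256 · 16 ≡ 1 (mod 509).
Since the result is 1, base 2 gives no evidence that 509 is composite.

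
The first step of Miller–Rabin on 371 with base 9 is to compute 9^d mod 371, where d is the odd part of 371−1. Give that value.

371 − 1 = 370 = 2^1 · 185, so d = 185.
9^1 ≡ 9 (mod 371)
9^2 ≡ 9^2 = 81 ≡ 81 (mod 371)
9^4 ≡ 81^2 = 6561 ≡ 254 (mod 371)
9^8 ≡ 254^2 = 64516 ≡ 333 (mod 371)
9^16 ≡ 333^2 = 110889 ≡ 331 (mod 371)
9^32 ≡ 331^2 = 109561 ≡ 116 (mod 371)
9^64 ≡ 116^2 = 13456 ≡ 100 (mod 371)
9^128 ≡ 100^2 = 10000 ≡ 354 (mod 371)
185 = 128 + 32 + 16 + 8 + 1 in binary powers of 2.
So 9^185 ≡ 354 · 116 · 331 · 333 · 9 ≡ 305 (mod 371).
Squaring chain: 305; never reaches −1, so base 9 is a Miller–Rabin witness that 371 is composite.

305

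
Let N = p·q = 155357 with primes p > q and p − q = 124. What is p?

461

Since p = q + 124, we have 155357 = q(q + 124), so q² + 124q − 155357 = 0.
Discriminant: 124² + 4·155357 = 15376 + 621428 = 636804; √636804 = 798.
q = (−124 + 798)/2 = 337, and p = q + 124 = 461.
Check: 337 · 461 = 155357.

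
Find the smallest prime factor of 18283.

47

18283 is odd.
Digit sum 22, not divisible by 3.
Ends in 3: not divisible by 5.
7: 18283 = 7·2611 + 6
11: 18283 = 11·1662 + 1
13: 18283 = 13·1406 + 5
17: 18283 = 17·1075 + 8
19: 18283 = 19·962 + 5
23: 18283 = 23·794 + 21
29: 18283 = 29·630 + 13
31: 18283 = 31·589 + 24
37: 18283 = 37·494 + 5
41: 18283 = 41·445 + 38
43: 18283 = 43·425 + 8
47: 18283 = 47·389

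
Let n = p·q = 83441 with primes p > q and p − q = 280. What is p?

Since p = q + 280, we have 83441 = q(q + 280), so q² + 280q − 83441 = 0.
Discriminant: 280² + 4·83441 = 78400 + 333764 = 412164; √412164 = 642.
q = (−280 + 642)/2 = 181, and p = q + 280 = 461.
Check: 181 · 461 = 83441.

461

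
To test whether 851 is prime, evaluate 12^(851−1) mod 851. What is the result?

12^1 ≡ 12 (mod 851)
12^2 ≡ 12^2 = 144 ≡ 144 (mod 851)
12^4 ≡ 144^2 = 20736 ≡ 312 (mod 851)
12^8 ≡ 312^2 = 97344 ≡ 330 (mod 851)
12^16 ≡ 330^2 = 108900 ≡ 823 (mod 851)
12^32 ≡ 823^2 = 677329 ≡ 784 (mod 851)
12^64 ≡ 784^2 = 614656 ≡ 234 (mod 851)
12^128 ≡ 234^2 = 54756 ≡ 292 (mod 851)
12^256 ≡ 292^2 = 85264 ≡ 164 (mod 851)
12^512 ≡ 164^2 = 26896 ≡ 515 (mod 851)
850 = 512 + 256 + 64 + 16 + 2 in binary powers of 2.
So 12^850 ≡ 515 · 164 · 234 · 823 · 144 ≡ 164 (mod 851).
Since 164 ≠ 1, base 12 is a Fermat witness: 851 is composite.

164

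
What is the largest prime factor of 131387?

131387 = 37 · 3551
3551 = 53 · 67
67 is prime.
So 131387 = 37 · 53 · 67; the largest prime factor is 67.

67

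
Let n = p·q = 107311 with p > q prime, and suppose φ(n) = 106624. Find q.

239

φ(n) = (p−1)(q−1) = n − (p+q) + 1, so p + q = 107311 − 106624 + 1 = 688.
p and q are the roots of t² − 688t + 107311 = 0.
Discriminant: 688² − 4·107311 = 473344 − 429244 = 44100; √44100 = 210.
q = (688 − 210)/2 = 239, p = (688 + 210)/2 = 449.
Check: 239 · 449 = 107311.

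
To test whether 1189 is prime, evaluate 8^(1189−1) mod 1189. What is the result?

836

8^1 ≡ 8 (mod 1189)
8^2 ≡ 8^2 = 64 ≡ 64 (mod 1189)
8^4 ≡ 64^2 = 4096 ≡ 529 (mod 1189)
8^8 ≡ 529^2 = 279841 ≡ 426 (mod 1189)
8^16 ≡ 426^2 = 181476 ≡ 748 (mod 1189)
8^32 ≡ 748^2 = 559504 ≡ 674 (mod 1189)
8^64 ≡ 674^2 = 454276 ≡ 78 (mod 1189)
8^128 ≡ 78^2 = 6084 ≡ 139 (mod 1189)
8^256 ≡ 139^2 = 19321 ≡ 297 (mod 1189)
8^512 ≡ 297^2 = 88209 ≡ 223 (mod 1189)
8^1024 ≡ 223^2 = 49729 ≡ 980 (mod 1189)
1188 = 1024 + 128 + 32 + 4 in binary powers of 2.
So 8^1188 ≡ 980 · 139 · 674 · 529 ≡ 836 (mod 1189).
Since 836 ≠ 1, base 8 is a Fermat witness: 1189 is composite.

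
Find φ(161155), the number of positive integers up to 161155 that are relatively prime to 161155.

Factor: 161155 = 5 · 167 · 193.
φ(161155) = (5−1) · (167−1) · (193−1) = 4 · 166 · 192 = 127488.

127488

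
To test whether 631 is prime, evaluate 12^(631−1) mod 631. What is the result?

12^1 ≡ 12 (mod 631)
12^2 ≡ 12^2 = 144 ≡ 144 (mod 631)
12^4 ≡ 144^2 = 20736 ≡ 544 (mod 631)
12^8 ≡ 544^2 = 295936 ≡ 628 (mod 631)
12^16 ≡ 628^2 = 394384 ≡ 9 (mod 631)
12^32 ≡ 9^2 = 81 ≡ 81 (mod 631)
12^64 ≡ 81^2 = 6561 ≡ 251 (mod 631)
12^128 ≡ 251^2 = 63001 ≡ 532 (mod 631)
12^256 ≡ 532^2 = 283024 ≡ 336 (mod 631)
12^512 ≡ 336^2 = 112896 ≡ 578 (mod 631)
630 = 512 + 64 + 32 + 16 + 4 + 2 in binary powers of 2.
So 12^630 ≡ 578 · 251 · 81 · 9 · 544 · 144 ≡ 1 (mod 631).
Since the result is 1, base 12 gives no evidence that 631 is composite.

1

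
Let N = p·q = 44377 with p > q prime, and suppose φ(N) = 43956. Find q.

φ(n) = (p−1)(q−1) = n − (p+q) + 1, so p + q = 44377 − 43956 + 1 = 422.
p and q are the roots of t² − 422t + 44377 = 0.
Discriminant: 422² − 4·44377 = 178084 − 177508 = 576; √576 = 24.
q = (422 − 24)/2 = 199, p = (422 + 24)/2 = 223.
Check: 199 · 223 = 44377.

199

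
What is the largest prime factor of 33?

33 = 3 · 11
11 is prime.
So 33 = 3 · 11; the largest prime factor is 11.

11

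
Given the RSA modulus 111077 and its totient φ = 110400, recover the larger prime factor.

401

φ(n) = (p−1)(q−1) = n − (p+q) + 1, so p + q = 111077 − 110400 + 1 = 678.
p and q are the roots of t² − 678t + 111077 = 0.
Discriminant: 678² − 4·111077 = 459684 − 444308 = 15376; √15376 = 124.
q = (678 − 124)/2 = 277, p = (678 + 124)/2 = 401.
Check: 277 · 401 = 111077.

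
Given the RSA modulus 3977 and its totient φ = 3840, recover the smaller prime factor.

φ(n) = (p−1)(q−1) = n − (p+q) + 1, so p + q = 3977 − 3840 + 1 = 138.
p and q are the roots of t² − 138t + 3977 = 0.
Discriminant: 138² − 4·3977 = 19044 − 15908 = 3136; √3136 = 56.
q = (138 − 56)/2 = 41, p = (138 + 56)/2 = 97.
Check: 41 · 97 = 3977.

41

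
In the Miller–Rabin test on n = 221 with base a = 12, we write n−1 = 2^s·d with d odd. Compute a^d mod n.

221 − 1 = 220 = 2^2 · 55, so d = 55.
12^1 ≡ 12 (mod 221)
12^2 ≡ 12^2 = 144 ≡ 144 (mod 221)
12^4 ≡ 144^2 = 20736 ≡ 183 (mod 221)
12^8 ≡ 183^2 = 33489 ≡ 118 (mod 221)
12^16 ≡ 118^2 = 13924 ≡ 1 (mod 221)
12^32 ≡ 1^2 = 1 ≡ 1 (mod 221)
55 = 32 + 16 + 4 + 2 + 1 in binary powers of 2.
So 12^55 ≡ 1 · 1 · 183 · 144 · 12 ≡ 194 (mod 221).
Squaring chain: 194 → 66; never reaches −1, so base 12 is a Miller–Rabin witness that 221 is composite.

194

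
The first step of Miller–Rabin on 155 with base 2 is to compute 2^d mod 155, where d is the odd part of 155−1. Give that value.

97

155 − 1 = 154 = 2^1 · 77, so d = 77.
2^1 ≡ 2 (mod 155)
2^2 ≡ 2^2 = 4 ≡ 4 (mod 155)
2^4 ≡ 4^2 = 16 ≡ 16 (mod 155)
2^8 ≡ 16^2 = 256 ≡ 101 (mod 155)
2^16 ≡ 101^2 = 10201 ≡ 126 (mod 155)
2^32 ≡ 126^2 = 15876 ≡ 66 (mod 155)
2^64 ≡ 66^2 = 4356 ≡ 16 (mod 155)
77 = 64 + 8 + 4 + 1 in binary powers of 2.
So 2^77 ≡ 16 · 101 · 16 · 2 ≡ 97 (mod 155).
Squaring chain: 97; never reaches −1, so base 2 is a Miller–Rabin witness that 155 is composite.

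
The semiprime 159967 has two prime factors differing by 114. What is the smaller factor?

347

Since p = q + 114, we have 159967 = q(q + 114), so q² + 114q − 159967 = 0.
Discriminant: 114² + 4·159967 = 12996 + 639868 = 652864; √652864 = 808.
q = (−114 + 808)/2 = 347, and p = q + 114 = 461.
Check: 347 · 461 = 159967.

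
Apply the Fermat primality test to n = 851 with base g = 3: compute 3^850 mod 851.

303

3^1 ≡ 3 (mod 851)
3^2 ≡ 3^2 = 9 ≡ 9 (mod 851)
3^4 ≡ 9^2 = 81 ≡ 81 (mod 851)
3^8 ≡ 81^2 = 6561 ≡ 604 (mod 851)
3^16 ≡ 604^2 = 364816 ≡ 588 (mod 851)
3^32 ≡ 588^2 = 345744 ≡ 238 (mod 851)
3^64 ≡ 238^2 = 56644 ≡ 478 (mod 851)
3^128 ≡ 478^2 = 228484 ≡ 416 (mod 851)
3^256 ≡ 416^2 = 173056 ≡ 303 (mod 851)
3^512 ≡ 303^2 = 91809 ≡ 752 (mod 851)
850 = 512 + 256 + 64 + 16 + 2 in binary powers of 2.
So 3^850 ≡ 752 · 303 · 478 · 588 · 9 ≡ 303 (mod 851).
Since 303 ≠ 1, base 3 is a Fermat witness: 851 is composite.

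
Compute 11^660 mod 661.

11^1 ≡ 11 (mod 661)
11^2 ≡ 11^2 = 121 ≡ 121 (mod 661)
11^4 ≡ 121^2 = 14641 ≡ 99 (mod 661)
11^8 ≡ 99^2 = 9801 ≡ 547 (mod 661)
11^16 ≡ 547^2 = 299209 ≡ 437 (mod 661)
11^32 ≡ 437^2 = 190969 ≡ 601 (mod 661)
11^64 ≡ 601^2 = 361201 ≡ 295 (mod 661)
11^128 ≡ 295^2 = 87025 ≡ 434 (mod 661)
11^256 ≡ 434^2 = 188356 ≡ 632 (mod 661)
11^512 ≡ 632^2 = 399424 ≡ 180 (mod 661)
660 = 512 + 128 + 16 + 4 in binary powers of 2.
So 11^660 ≡ 180 · 434 · 437 · 99 ≡ 1 (mod 661).
Since the result is 1, base 11 gives no evidence that 661 is composite.

1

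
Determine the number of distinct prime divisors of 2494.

2494 = 2 · 1247
1247 = 29 · 43
2494 = 2 · 29 · 43, which has 3 distinct prime factors.

3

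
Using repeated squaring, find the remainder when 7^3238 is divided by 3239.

7^1 ≡ 7 (mod 3239)
7^2 ≡ 7^2 = 49 ≡ 49 (mod 3239)
7^4 ≡ 49^2 = 2401 ≡ 2401 (mod 3239)
7^8 ≡ 2401^2 = 5764801 ≡ 2620 (mod 3239)
7^16 ≡ 2620^2 = 6864400 ≡ 959 (mod 3239)
7^32 ≡ 959^2 = 919681 ≡ 3044 (mod 3239)
7^64 ≡ 3044^2 = 9265936 ≡ 2396 (mod 3239)
7^128 ≡ 2396^2 = 5740816 ≡ 1308 (mod 3239)
7^256 ≡ 1308^2 = 1710864 ≡ 672 (mod 3239)
7^512 ≡ 672^2 = 451584 ≡ 1363 (mod 3239)
7^1024 ≡ 1363^2 = 1857769 ≡ 1822 (mod 3239)
7^2048 ≡ 1822^2 = 3319684 ≡ 2948 (mod 3239)
3238 = 2048 + 1024 + 128 + 32 + 4 + 2 in binary powers of 2.
So 7^3238 ≡ 2948 · 1822 · 1308 · 3044 · 2401 · 49 ≡ 1020 (mod 3239).
Since 1020 ≠ 1, base 7 is a Fermat witness: 3239 is composite.

1020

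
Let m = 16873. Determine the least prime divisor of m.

16873 is odd.
Digit sum 25, not divisible by 3.
Ends in 3: not divisible by 5.
7: 16873 = 7·2410 + 3
11: 16873 = 11·1533 + 10
13: 16873 = 13·1297 + 12
17: 16873 = 17·992 + 9
19: 16873 = 19·888 + 1
23: 16873 = 23·733 + 14
29: 16873 = 29·581 + 24
31: 16873 = 31·544 + 9
37: 16873 = 37·456 + 1
41: 16873 = 41·411 + 22
43: 16873 = 43·392 + 17
47: 16873 = 47·359

47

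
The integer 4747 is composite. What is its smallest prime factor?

4747 is odd.
Digit sum 22, not divisible by 3.
Ends in 7: not divisible by 5.
7: 4747 = 7·678 + 1
11: 4747 = 11·431 + 6
13: 4747 = 13·365 + 2
17: 4747 = 17·279 + 4
19: 4747 = 19·249 + 16
23: 4747 = 23·206 + 9
29: 4747 = 29·163 + 20
31: 4747 = 31·153 + 4
37: 4747 = 37·128 + 11
41: 4747 = 41·115 + 32
43: 4747 = 43·110 + 17
47: 4747 = 47·101

47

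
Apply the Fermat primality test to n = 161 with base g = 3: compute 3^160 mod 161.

39

3^1 ≡ 3 (mod 161)
3^2 ≡ 3^2 = 9 ≡ 9 (mod 161)
3^4 ≡ 9^2 = 81 ≡ 81 (mod 161)
3^8 ≡ 81^2 = 6561 ≡ 121 (mod 161)
3^16 ≡ 121^2 = 14641 ≡ 151 (mod 161)
3^32 ≡ 151^2 = 22801 ≡ 100 (mod 161)
3^64 ≡ 100^2 = 10000 ≡ 18 (mod 161)
3^128 ≡ 18^2 = 324 ≡ 2 (mod 161)
160 = 128 + 32 in binary powers of 2.
So 3^160 ≡ 2 · 100 ≡ 39 (mod 161).
Since 39 ≠ 1, base 3 is a Fermat witness: 161 is composite.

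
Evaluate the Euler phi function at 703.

Factor: 703 = 19 · 37.
φ(703) = (19−1) · (37−1) = 18 · 36 = 648.

648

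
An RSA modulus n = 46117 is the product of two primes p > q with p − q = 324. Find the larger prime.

Since p = q + 324, we have 46117 = q(q + 324), so q² + 324q − 46117 = 0.
Discriminant: 324² + 4·46117 = 104976 + 184468 = 289444; √289444 = 538.
q = (−324 + 538)/2 = 107, and p = q + 324 = 431.
Check: 107 · 431 = 46117.

431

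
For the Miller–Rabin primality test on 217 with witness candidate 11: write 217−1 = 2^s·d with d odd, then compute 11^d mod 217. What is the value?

15

217 − 1 = 216 = 2^3 · 27, so d = 27.
11^1 ≡ 11 (mod 217)
11^2 ≡ 11^2 = 121 ≡ 121 (mod 217)
11^4 ≡ 121^2 = 14641 ≡ 102 (mod 217)
11^8 ≡ 102^2 = 10404 ≡ 205 (mod 217)
11^16 ≡ 205^2 = 42025 ≡ 144 (mod 217)
27 = 16 + 8 + 2 + 1 in binary powers of 2.
So 11^27 ≡ 144 · 205 · 121 · 11 ≡ 15 (mod 217).
Squaring chain: 15 → 8 → 64; never reaches −1, so base 11 is a Miller–Rabin witness that 217 is composite.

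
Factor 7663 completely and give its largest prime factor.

7663 = 79 · 97
97 is prime.
So 7663 = 79 · 97; the largest prime factor is 97.

97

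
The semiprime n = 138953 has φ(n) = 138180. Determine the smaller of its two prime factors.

φ(n) = (p−1)(q−1) = n − (p+q) + 1, so p + q = 138953 − 138180 + 1 = 774.
p and q are the roots of t² − 774t + 138953 = 0.
Discriminant: 774² − 4·138953 = 599076 − 555812 = 43264; √43264 = 208.
q = (774 − 208)/2 = 283, p = (774 + 208)/2 = 491.
Check: 283 · 491 = 138953.

283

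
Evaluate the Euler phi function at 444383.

Factor: 444383 = 23 · 139^2.
φ(444383) = (23−1) · 139^1·(139−1) = 22 · 19182 = 422004.

422004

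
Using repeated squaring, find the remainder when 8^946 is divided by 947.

1

8^1 ≡ 8 (mod 947)
8^2 ≡ 8^2 = 64 ≡ 64 (mod 947)
8^4 ≡ 64^2 = 4096 ≡ 308 (mod 947)
8^8 ≡ 308^2 = 94864 ≡ 164 (mod 947)
8^16 ≡ 164^2 = 26896 ≡ 380 (mod 947)
8^32 ≡ 380^2 = 144400 ≡ 456 (mod 947)
8^64 ≡ 456^2 = 207936 ≡ 543 (mod 947)
8^128 ≡ 543^2 = 294849 ≡ 332 (mod 947)
8^256 ≡ 332^2 = 110224 ≡ 372 (mod 947)
8^512 ≡ 372^2 = 138384 ≡ 122 (mod 947)
946 = 512 + 256 + 128 + 32 + 16 + 2 in binary powers of 2.
So 8^946 ≡ 122 · 372 · 332 · 456 · 380 · 64 ≡ 1 (mod 947).
Since the result is 1, base 8 gives no evidence that 947 is composite.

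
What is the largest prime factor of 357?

357 = 3 · 119
119 = 7 · 17
17 is prime.
So 357 = 3 · 7 · 17; the largest prime factor is 17.

17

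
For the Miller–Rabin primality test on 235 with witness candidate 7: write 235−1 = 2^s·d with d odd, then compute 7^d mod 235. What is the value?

235 − 1 = 234 = 2^1 · 117, so d = 117.
7^1 ≡ 7 (mod 235)
7^2 ≡ 7^2 = 49 ≡ 49 (mod 235)
7^4 ≡ 49^2 = 2401 ≡ 51 (mod 235)
7^8 ≡ 51^2 = 2601 ≡ 16 (mod 235)
7^16 ≡ 16^2 = 256 ≡ 21 (mod 235)
7^32 ≡ 21^2 = 441 ≡ 206 (mod 235)
7^64 ≡ 206^2 = 42436 ≡ 136 (mod 235)
117 = 64 + 32 + 16 + 4 + 1 in binary powers of 2.
So 7^117 ≡ 136 · 206 · 21 · 51 · 7 ≡ 2 (mod 235).
Squaring chain: 2; never reaches −1, so base 7 is a Miller–Rabin witness that 235 is composite.

2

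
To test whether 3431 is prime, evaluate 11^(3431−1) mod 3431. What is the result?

11^1 ≡ 11 (mod 3431)
11^2 ≡ 11^2 = 121 ≡ 121 (mod 3431)
11^4 ≡ 121^2 = 14641 ≡ 917 (mod 3431)
11^8 ≡ 917^2 = 840889 ≡ 294 (mod 3431)
11^16 ≡ 294^2 = 86436 ≡ 661 (mod 3431)
11^32 ≡ 661^2 = 436921 ≡ 1184 (mod 3431)
11^64 ≡ 1184^2 = 1401856 ≡ 2008 (mod 3431)
11^128 ≡ 2008^2 = 4032064 ≡ 639 (mod 3431)
11^256 ≡ 639^2 = 408321 ≡ 32 (mod 3431)
11^512 ≡ 32^2 = 1024 ≡ 1024 (mod 3431)
11^1024 ≡ 1024^2 = 1048576 ≡ 2121 (mod 3431)
11^2048 ≡ 2121^2 = 4498641 ≡ 600 (mod 3431)
3430 = 2048 + 1024 + 256 + 64 + 32 + 4 + 2 in binary powers of 2.
So 11^3430 ≡ 600 · 2121 · 32 · 2008 · 1184 · 917 · 121 ≡ 1583 (mod 3431).
Since 1583 ≠ 1, base 11 is a Fermat witness: 3431 is composite.

1583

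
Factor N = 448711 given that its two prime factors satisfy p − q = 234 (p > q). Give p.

Since p = q + 234, we have 448711 = q(q + 234), so q² + 234q − 448711 = 0.
Discriminant: 234² + 4·448711 = 54756 + 1794844 = 1849600; √1849600 = 1360.
q = (−234 + 1360)/2 = 563, and p = q + 234 = 797.
Check: 563 · 797 = 448711.

797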